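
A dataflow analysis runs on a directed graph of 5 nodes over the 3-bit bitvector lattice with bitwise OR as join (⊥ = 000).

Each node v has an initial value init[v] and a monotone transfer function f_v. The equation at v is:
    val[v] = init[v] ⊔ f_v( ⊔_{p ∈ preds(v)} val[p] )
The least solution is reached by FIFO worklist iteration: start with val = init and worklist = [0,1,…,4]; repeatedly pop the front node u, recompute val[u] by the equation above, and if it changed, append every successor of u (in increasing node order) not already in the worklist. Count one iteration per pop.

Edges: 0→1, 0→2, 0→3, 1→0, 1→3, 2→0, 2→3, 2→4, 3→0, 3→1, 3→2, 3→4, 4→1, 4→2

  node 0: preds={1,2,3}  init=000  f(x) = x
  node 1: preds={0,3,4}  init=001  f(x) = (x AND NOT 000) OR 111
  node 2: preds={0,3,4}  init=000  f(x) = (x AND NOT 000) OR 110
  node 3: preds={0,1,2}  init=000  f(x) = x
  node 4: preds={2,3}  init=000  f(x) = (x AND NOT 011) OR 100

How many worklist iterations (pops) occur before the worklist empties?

9

Trace (9 dequeues):
  [1] u=0 | in 001 | out 001 | prev 000 | push {}
  [2] u=1 | in 001 | out 111 | prev 001 | push {0}
  [3] u=2 | in 001 | out 111 | prev 000 | push {}
  [4] u=3 | in 111 | out 111 | prev 000 | push {1,2}
  [5] u=4 | in 111 | out 100 | prev 000 | push {}
  [6] u=0 | in 111 | out 111 | prev 001 | push {3}
  [7] u=1 | in 111 | out 111 | ==
  [8] u=2 | in 111 | out 111 | ==
  [9] u=3 | in 111 | out 111 | ==

Converged values:
  [0] 111
  [1] 111
  [2] 111
  [3] 111
  [4] 100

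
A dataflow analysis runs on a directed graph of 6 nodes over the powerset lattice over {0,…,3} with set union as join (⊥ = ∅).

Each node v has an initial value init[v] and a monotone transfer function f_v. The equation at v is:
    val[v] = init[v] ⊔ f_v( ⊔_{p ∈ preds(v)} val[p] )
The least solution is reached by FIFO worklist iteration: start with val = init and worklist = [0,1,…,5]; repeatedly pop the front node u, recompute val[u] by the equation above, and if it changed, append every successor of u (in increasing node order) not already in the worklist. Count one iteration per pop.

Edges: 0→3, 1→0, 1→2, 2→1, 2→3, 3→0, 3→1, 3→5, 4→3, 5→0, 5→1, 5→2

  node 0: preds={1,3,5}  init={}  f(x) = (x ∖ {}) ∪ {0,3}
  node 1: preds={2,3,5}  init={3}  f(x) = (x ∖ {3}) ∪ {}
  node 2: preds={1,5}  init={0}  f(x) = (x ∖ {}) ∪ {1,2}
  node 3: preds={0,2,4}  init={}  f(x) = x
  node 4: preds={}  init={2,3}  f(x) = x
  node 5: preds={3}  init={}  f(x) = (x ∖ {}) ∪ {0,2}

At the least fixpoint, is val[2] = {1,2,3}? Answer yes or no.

no

Trace (11 dequeues):
  [1] u=0 | in {3} | out {0,3} | prev {} | push {}
  [2] u=1 | in {0} | out {0,3} | prev {3} | push {0}
  [3] u=2 | in {0,3} | out {0,1,2,3} | prev {0} | push {1}
  [4] u=3 | in {0,1,2,3} | out {0,1,2,3} | prev {} | push {}
  [5] u=4 | in {} | out {2,3} | ==
  [6] u=5 | in {0,1,2,3} | out {0,1,2,3} | prev {} | push {2}
  [7] u=0 | in {0,1,2,3} | out {0,1,2,3} | prev {0,3} | push {3}
  [8] u=1 | in {0,1,2,3} | out {0,1,2,3} | prev {0,3} | push {0}
  [9] u=2 | in {0,1,2,3} | out {0,1,2,3} | ==
  [10] u=3 | in {0,1,2,3} | out {0,1,2,3} | ==
  [11] u=0 | in {0,1,2,3} | out {0,1,2,3} | ==

Converged values:
  [0] {0,1,2,3}
  [1] {0,1,2,3}
  [2] {0,1,2,3}
  [3] {0,1,2,3}
  [4] {2,3}
  [5] {0,1,2,3}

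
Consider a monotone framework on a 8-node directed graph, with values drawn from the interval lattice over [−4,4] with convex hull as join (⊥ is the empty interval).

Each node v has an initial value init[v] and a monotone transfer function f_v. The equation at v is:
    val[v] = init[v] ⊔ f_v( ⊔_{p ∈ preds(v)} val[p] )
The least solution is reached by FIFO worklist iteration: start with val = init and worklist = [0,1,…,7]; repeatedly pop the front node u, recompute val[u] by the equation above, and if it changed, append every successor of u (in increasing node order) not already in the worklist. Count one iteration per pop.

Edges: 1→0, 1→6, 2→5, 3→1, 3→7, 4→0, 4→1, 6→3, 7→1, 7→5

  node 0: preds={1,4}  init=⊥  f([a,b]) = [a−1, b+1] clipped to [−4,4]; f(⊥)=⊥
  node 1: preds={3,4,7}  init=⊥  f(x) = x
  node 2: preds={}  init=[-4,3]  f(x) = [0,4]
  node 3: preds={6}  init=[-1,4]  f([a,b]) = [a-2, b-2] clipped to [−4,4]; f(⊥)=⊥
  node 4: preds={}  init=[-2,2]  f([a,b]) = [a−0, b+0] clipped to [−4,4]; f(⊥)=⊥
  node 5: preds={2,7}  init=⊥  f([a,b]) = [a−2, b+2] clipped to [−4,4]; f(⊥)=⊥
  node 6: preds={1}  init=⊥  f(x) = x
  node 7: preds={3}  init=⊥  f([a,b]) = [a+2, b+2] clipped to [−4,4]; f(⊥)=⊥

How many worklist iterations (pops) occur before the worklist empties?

18

Iteration log — 18 steps:
  step 1. node 0  ⊔preds=[-2,2]  new=[-3,3]  old=⊥  +wl: 
  step 2. node 1  ⊔preds=[-2,4]  new=[-2,4]  old=⊥  +wl: 0
  step 3. node 2  ⊔preds=⊥  new=[-4,4]  old=[-4,3]  +wl: 
  step 4. node 3  ⊔preds=⊥  new=[-1,4]  stable
  step 5. node 4  ⊔preds=⊥  new=[-2,2]  stable
  step 6. node 5  ⊔preds=[-4,4]  new=[-4,4]  old=⊥  +wl: 
  step 7. node 6  ⊔preds=[-2,4]  new=[-2,4]  old=⊥  +wl: 3
  step 8. node 7  ⊔preds=[-1,4]  new=[1,4]  old=⊥  +wl: 1,5
  step 9. node 0  ⊔preds=[-2,4]  new=[-3,4]  old=[-3,3]  +wl: 
  step 10. node 3  ⊔preds=[-2,4]  new=[-4,4]  old=[-1,4]  +wl: 7
  step 11. node 1  ⊔preds=[-4,4]  new=[-4,4]  old=[-2,4]  +wl: 0,6
  step 12. node 5  ⊔preds=[-4,4]  new=[-4,4]  stable
  step 13. node 7  ⊔preds=[-4,4]  new=[-2,4]  old=[1,4]  +wl: 1,5
  step 14. node 0  ⊔preds=[-4,4]  new=[-4,4]  old=[-3,4]  +wl: 
  step 15. node 6  ⊔preds=[-4,4]  new=[-4,4]  old=[-2,4]  +wl: 3
  step 16. node 1  ⊔preds=[-4,4]  new=[-4,4]  stable
  step 17. node 5  ⊔preds=[-4,4]  new=[-4,4]  stable
  step 18. node 3  ⊔preds=[-4,4]  new=[-4,4]  stable

Least fixpoint reached:
  node 0: [-4,4]
  node 1: [-4,4]
  node 2: [-4,4]
  node 3: [-4,4]
  node 4: [-2,2]
  node 5: [-4,4]
  node 6: [-4,4]
  node 7: [-2,4]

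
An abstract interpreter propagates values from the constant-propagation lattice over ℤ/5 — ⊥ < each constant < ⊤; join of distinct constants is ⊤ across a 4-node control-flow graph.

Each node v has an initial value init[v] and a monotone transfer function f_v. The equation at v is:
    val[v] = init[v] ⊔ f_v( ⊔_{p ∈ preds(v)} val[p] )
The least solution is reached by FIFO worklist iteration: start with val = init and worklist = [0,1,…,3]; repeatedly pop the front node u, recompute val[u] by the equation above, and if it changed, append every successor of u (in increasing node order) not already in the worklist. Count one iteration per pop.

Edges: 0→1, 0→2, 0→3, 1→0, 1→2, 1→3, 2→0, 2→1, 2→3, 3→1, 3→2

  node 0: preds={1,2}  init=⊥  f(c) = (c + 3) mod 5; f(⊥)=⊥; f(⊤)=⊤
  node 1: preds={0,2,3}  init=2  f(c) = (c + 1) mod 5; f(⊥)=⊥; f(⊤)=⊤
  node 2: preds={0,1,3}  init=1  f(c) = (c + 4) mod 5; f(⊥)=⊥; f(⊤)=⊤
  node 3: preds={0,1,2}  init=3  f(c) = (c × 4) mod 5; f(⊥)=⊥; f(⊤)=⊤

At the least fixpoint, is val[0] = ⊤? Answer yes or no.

Worklist (7 pops):
  #1 pop 0: in=⊤ → ⊤ (was ⊥); enqueue []
  #2 pop 1: in=⊤ → ⊤ (was 2); enqueue [0]
  #3 pop 2: in=⊤ → ⊤ (was 1); enqueue [1]
  #4 pop 3: in=⊤ → ⊤ (was 3); enqueue [2]
  #5 pop 0: in=⊤ → ⊤ (no change)
  #6 pop 1: in=⊤ → ⊤ (no change)
  #7 pop 2: in=⊤ → ⊤ (no change)

Fixpoint:
  val[0] = ⊤
  val[1] = ⊤
  val[2] = ⊤
  val[3] = ⊤

yes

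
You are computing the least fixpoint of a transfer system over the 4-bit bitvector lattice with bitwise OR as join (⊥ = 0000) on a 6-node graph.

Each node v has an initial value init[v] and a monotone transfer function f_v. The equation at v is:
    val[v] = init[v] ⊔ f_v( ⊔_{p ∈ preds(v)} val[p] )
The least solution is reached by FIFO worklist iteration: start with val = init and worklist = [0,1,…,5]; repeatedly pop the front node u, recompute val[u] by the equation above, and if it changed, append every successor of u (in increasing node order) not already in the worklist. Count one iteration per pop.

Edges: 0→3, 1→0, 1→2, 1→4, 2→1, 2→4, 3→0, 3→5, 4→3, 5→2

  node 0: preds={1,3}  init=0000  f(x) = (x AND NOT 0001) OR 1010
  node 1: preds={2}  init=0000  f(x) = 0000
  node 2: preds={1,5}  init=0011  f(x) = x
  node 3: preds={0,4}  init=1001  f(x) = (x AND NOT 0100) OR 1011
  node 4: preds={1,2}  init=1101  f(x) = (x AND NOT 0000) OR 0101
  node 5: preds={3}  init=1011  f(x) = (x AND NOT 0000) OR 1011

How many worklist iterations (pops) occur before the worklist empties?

Worklist (9 pops):
  #1 pop 0: in=1001 → 1010 (was 0000); enqueue []
  #2 pop 1: in=0011 → 0000 (no change)
  #3 pop 2: in=1011 → 1011 (was 0011); enqueue [1]
  #4 pop 3: in=1111 → 1011 (was 1001); enqueue [0]
  #5 pop 4: in=1011 → 1111 (was 1101); enqueue [3]
  #6 pop 5: in=1011 → 1011 (no change)
  #7 pop 1: in=1011 → 0000 (no change)
  #8 pop 0: in=1011 → 1010 (no change)
  #9 pop 3: in=1111 → 1011 (no change)

Fixpoint:
  val[0] = 1010
  val[1] = 0000
  val[2] = 1011
  val[3] = 1011
  val[4] = 1111
  val[5] = 1011

9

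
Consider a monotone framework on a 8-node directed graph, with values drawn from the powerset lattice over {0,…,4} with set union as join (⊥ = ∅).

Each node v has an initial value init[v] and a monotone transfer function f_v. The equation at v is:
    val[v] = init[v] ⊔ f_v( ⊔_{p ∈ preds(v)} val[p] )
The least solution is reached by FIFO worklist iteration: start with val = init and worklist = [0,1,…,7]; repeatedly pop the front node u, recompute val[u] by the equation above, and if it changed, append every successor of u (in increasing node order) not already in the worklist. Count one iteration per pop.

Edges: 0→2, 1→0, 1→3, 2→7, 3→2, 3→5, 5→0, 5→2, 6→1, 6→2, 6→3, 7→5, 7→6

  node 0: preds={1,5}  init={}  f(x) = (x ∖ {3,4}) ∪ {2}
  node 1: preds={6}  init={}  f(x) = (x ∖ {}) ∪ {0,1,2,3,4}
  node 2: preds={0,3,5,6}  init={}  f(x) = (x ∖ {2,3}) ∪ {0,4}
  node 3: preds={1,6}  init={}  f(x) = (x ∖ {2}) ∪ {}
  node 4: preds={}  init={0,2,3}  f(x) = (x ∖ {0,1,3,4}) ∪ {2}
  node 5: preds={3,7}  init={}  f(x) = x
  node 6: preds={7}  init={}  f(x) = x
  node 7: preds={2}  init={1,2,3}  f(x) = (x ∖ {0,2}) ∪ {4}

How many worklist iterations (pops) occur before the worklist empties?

Trace (18 dequeues):
  [1] u=0 | in {} | out {2} | prev {} | push {}
  [2] u=1 | in {} | out {0,1,2,3,4} | prev {} | push {0}
  [3] u=2 | in {2} | out {0,4} | prev {} | push {}
  [4] u=3 | in {0,1,2,3,4} | out {0,1,3,4} | prev {} | push {2}
  [5] u=4 | in {} | out {0,2,3} | ==
  [6] u=5 | in {0,1,2,3,4} | out {0,1,2,3,4} | prev {} | push {}
  [7] u=6 | in {1,2,3} | out {1,2,3} | prev {} | push {1,3}
  [8] u=7 | in {0,4} | out {1,2,3,4} | prev {1,2,3} | push {5,6}
  [9] u=0 | in {0,1,2,3,4} | out {0,1,2} | prev {2} | push {}
  [10] u=2 | in {0,1,2,3,4} | out {0,1,4} | prev {0,4} | push {7}
  [11] u=1 | in {1,2,3} | out {0,1,2,3,4} | ==
  [12] u=3 | in {0,1,2,3,4} | out {0,1,3,4} | ==
  [13] u=5 | in {0,1,2,3,4} | out {0,1,2,3,4} | ==
  [14] u=6 | in {1,2,3,4} | out {1,2,3,4} | prev {1,2,3} | push {1,2,3}
  [15] u=7 | in {0,1,4} | out {1,2,3,4} | ==
  [16] u=1 | in {1,2,3,4} | out {0,1,2,3,4} | ==
  [17] u=2 | in {0,1,2,3,4} | out {0,1,4} | ==
  [18] u=3 | in {0,1,2,3,4} | out {0,1,3,4} | ==

Converged values:
  [0] {0,1,2}
  [1] {0,1,2,3,4}
  [2] {0,1,4}
  [3] {0,1,3,4}
  [4] {0,2,3}
  [5] {0,1,2,3,4}
  [6] {1,2,3,4}
  [7] {1,2,3,4}

18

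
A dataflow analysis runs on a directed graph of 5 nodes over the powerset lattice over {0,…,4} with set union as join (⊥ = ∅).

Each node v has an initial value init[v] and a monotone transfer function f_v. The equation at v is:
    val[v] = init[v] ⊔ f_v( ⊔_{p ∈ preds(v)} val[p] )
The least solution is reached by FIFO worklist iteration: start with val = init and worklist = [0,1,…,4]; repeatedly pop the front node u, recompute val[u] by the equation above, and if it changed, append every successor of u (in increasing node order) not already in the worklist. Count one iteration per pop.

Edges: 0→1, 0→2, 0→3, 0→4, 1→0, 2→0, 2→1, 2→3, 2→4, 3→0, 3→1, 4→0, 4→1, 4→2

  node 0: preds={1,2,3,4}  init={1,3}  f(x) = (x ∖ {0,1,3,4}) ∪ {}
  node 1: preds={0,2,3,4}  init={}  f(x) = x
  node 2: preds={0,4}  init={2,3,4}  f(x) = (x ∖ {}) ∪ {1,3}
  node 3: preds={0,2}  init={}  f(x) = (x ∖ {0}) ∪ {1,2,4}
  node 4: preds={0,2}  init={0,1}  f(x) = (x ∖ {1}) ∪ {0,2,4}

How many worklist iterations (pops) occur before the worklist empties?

Trace (8 dequeues):
  [1] u=0 | in {0,1,2,3,4} | out {1,2,3} | prev {1,3} | push {}
  [2] u=1 | in {0,1,2,3,4} | out {0,1,2,3,4} | prev {} | push {0}
  [3] u=2 | in {0,1,2,3} | out {0,1,2,3,4} | prev {2,3,4} | push {1}
  [4] u=3 | in {0,1,2,3,4} | out {1,2,3,4} | prev {} | push {}
  [5] u=4 | in {0,1,2,3,4} | out {0,1,2,3,4} | prev {0,1} | push {2}
  [6] u=0 | in {0,1,2,3,4} | out {1,2,3} | ==
  [7] u=1 | in {0,1,2,3,4} | out {0,1,2,3,4} | ==
  [8] u=2 | in {0,1,2,3,4} | out {0,1,2,3,4} | ==

Converged values:
  [0] {1,2,3}
  [1] {0,1,2,3,4}
  [2] {0,1,2,3,4}
  [3] {1,2,3,4}
  [4] {0,1,2,3,4}

8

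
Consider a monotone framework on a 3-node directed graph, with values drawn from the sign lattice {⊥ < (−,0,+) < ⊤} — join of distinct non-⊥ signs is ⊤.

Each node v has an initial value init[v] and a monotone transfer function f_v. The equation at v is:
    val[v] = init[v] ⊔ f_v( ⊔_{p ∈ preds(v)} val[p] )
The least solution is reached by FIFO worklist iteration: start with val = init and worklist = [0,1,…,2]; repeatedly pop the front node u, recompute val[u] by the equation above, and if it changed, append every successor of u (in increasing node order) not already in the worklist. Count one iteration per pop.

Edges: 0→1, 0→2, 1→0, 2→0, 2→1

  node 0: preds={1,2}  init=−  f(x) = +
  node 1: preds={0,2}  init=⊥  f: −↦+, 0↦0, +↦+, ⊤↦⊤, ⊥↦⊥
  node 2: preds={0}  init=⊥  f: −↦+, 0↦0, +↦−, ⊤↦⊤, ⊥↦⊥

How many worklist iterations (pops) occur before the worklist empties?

Trace (5 dequeues):
  [1] u=0 | in ⊥ | out ⊤ | prev − | push {}
  [2] u=1 | in ⊤ | out ⊤ | prev ⊥ | push {0}
  [3] u=2 | in ⊤ | out ⊤ | prev ⊥ | push {1}
  [4] u=0 | in ⊤ | out ⊤ | ==
  [5] u=1 | in ⊤ | out ⊤ | ==

Converged values:
  [0] ⊤
  [1] ⊤
  [2] ⊤

5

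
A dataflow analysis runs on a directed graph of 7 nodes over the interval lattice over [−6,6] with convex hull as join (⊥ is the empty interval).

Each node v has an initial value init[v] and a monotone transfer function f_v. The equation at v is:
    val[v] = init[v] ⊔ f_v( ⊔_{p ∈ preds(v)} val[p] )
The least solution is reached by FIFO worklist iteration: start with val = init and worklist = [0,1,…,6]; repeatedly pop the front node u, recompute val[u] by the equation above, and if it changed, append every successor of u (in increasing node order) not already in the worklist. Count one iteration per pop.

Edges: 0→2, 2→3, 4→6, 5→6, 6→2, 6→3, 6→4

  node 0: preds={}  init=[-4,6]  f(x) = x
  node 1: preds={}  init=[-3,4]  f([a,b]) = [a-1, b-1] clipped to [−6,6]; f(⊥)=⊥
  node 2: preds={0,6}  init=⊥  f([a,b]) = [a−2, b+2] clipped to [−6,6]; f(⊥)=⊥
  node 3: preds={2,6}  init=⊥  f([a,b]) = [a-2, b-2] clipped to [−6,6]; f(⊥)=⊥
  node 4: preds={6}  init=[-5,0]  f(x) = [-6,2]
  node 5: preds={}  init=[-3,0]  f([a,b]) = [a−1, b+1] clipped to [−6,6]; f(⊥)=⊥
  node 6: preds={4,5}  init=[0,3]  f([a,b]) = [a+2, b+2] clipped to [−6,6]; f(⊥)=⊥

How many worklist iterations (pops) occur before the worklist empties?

10

Iteration log — 10 steps:
  step 1. node 0  ⊔preds=⊥  new=[-4,6]  stable
  step 2. node 1  ⊔preds=⊥  new=[-3,4]  stable
  step 3. node 2  ⊔preds=[-4,6]  new=[-6,6]  old=⊥  +wl: 
  step 4. node 3  ⊔preds=[-6,6]  new=[-6,4]  old=⊥  +wl: 
  step 5. node 4  ⊔preds=[0,3]  new=[-6,2]  old=[-5,0]  +wl: 
  step 6. node 5  ⊔preds=⊥  new=[-3,0]  stable
  step 7. node 6  ⊔preds=[-6,2]  new=[-4,4]  old=[0,3]  +wl: 2,3,4
  step 8. node 2  ⊔preds=[-4,6]  new=[-6,6]  stable
  step 9. node 3  ⊔preds=[-6,6]  new=[-6,4]  stable
  step 10. node 4  ⊔preds=[-4,4]  new=[-6,2]  stable

Least fixpoint reached:
  node 0: [-4,6]
  node 1: [-3,4]
  node 2: [-6,6]
  node 3: [-6,4]
  node 4: [-6,2]
  node 5: [-3,0]
  node 6: [-4,4]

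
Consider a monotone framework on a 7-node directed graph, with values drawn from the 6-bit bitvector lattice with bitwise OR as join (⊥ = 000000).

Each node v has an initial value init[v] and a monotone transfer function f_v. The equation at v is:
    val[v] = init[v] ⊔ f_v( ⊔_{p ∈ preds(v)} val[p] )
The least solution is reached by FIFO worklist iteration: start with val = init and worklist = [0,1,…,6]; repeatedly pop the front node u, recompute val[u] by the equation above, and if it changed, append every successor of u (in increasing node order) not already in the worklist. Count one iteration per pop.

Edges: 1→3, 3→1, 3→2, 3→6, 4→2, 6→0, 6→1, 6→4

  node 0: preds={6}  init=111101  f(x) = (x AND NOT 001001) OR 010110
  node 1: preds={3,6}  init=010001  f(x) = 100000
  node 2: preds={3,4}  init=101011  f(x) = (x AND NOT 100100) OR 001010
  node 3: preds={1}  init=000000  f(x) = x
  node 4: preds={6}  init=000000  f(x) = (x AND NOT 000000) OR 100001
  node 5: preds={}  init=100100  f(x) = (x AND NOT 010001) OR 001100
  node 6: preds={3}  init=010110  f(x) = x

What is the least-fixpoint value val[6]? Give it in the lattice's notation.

110111

Iteration log — 11 steps:
  step 1. node 0  ⊔preds=010110  new=111111  old=111101  +wl: 
  step 2. node 1  ⊔preds=010110  new=110001  old=010001  +wl: 
  step 3. node 2  ⊔preds=000000  new=101011  stable
  step 4. node 3  ⊔preds=110001  new=110001  old=000000  +wl: 1,2
  step 5. node 4  ⊔preds=010110  new=110111  old=000000  +wl: 
  step 6. node 5  ⊔preds=000000  new=101100  old=100100  +wl: 
  step 7. node 6  ⊔preds=110001  new=110111  old=010110  +wl: 0,4
  step 8. node 1  ⊔preds=110111  new=110001  stable
  step 9. node 2  ⊔preds=110111  new=111011  old=101011  +wl: 
  step 10. node 0  ⊔preds=110111  new=111111  stable
  step 11. node 4  ⊔preds=110111  new=110111  stable

Least fixpoint reached:
  node 0: 111111
  node 1: 110001
  node 2: 111011
  node 3: 110001
  node 4: 110111
  node 5: 101100
  node 6: 110111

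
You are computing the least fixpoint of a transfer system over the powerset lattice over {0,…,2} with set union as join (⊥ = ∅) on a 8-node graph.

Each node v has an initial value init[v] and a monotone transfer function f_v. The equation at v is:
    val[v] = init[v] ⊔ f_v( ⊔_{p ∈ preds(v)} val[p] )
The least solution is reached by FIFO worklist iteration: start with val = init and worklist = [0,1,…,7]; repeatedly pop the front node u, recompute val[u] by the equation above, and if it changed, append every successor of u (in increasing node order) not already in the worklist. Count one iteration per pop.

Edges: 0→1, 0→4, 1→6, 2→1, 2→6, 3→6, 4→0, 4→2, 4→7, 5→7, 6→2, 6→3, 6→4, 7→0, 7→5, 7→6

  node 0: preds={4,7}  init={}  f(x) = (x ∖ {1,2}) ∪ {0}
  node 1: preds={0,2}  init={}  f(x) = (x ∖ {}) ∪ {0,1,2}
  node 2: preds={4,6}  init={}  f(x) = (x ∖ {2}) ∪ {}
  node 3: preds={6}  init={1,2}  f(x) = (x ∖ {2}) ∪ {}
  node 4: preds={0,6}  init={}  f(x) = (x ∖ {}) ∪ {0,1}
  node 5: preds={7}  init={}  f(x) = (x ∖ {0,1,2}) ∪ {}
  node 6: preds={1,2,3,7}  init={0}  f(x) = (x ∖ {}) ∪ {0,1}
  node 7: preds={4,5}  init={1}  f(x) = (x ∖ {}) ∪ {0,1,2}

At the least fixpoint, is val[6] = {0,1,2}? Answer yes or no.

Trace (19 dequeues):
  [1] u=0 | in {1} | out {0} | prev {} | push {}
  [2] u=1 | in {0} | out {0,1,2} | prev {} | push {}
  [3] u=2 | in {0} | out {0} | prev {} | push {1}
  [4] u=3 | in {0} | out {0,1,2} | prev {1,2} | push {}
  [5] u=4 | in {0} | out {0,1} | prev {} | push {0,2}
  [6] u=5 | in {1} | out {} | ==
  [7] u=6 | in {0,1,2} | out {0,1,2} | prev {0} | push {3,4}
  [8] u=7 | in {0,1} | out {0,1,2} | prev {1} | push {5,6}
  [9] u=1 | in {0} | out {0,1,2} | ==
  [10] u=0 | in {0,1,2} | out {0} | ==
  [11] u=2 | in {0,1,2} | out {0,1} | prev {0} | push {1}
  [12] u=3 | in {0,1,2} | out {0,1,2} | ==
  [13] u=4 | in {0,1,2} | out {0,1,2} | prev {0,1} | push {0,2,7}
  [14] u=5 | in {0,1,2} | out {} | ==
  [15] u=6 | in {0,1,2} | out {0,1,2} | ==
  [16] u=1 | in {0,1} | out {0,1,2} | ==
  [17] u=0 | in {0,1,2} | out {0} | ==
  [18] u=2 | in {0,1,2} | out {0,1} | ==
  [19] u=7 | in {0,1,2} | out {0,1,2} | ==

Converged values:
  [0] {0}
  [1] {0,1,2}
  [2] {0,1}
  [3] {0,1,2}
  [4] {0,1,2}
  [5] {}
  [6] {0,1,2}
  [7] {0,1,2}

yes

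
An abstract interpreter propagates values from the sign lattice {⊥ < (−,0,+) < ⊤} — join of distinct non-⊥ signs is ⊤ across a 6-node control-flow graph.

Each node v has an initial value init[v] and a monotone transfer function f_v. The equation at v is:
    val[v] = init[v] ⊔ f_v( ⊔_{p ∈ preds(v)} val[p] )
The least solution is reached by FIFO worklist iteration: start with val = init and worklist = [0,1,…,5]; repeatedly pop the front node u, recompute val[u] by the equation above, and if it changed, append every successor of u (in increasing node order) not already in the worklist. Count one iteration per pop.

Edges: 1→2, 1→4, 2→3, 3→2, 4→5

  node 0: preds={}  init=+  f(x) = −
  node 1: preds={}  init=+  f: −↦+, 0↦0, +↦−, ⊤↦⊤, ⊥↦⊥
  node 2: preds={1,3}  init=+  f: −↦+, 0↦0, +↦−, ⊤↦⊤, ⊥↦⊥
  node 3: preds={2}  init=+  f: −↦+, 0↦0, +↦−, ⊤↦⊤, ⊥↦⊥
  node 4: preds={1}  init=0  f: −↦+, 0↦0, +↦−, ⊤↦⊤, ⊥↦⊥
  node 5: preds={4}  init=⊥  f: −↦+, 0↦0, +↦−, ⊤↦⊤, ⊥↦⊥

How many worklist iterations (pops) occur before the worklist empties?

Iteration log — 7 steps:
  step 1. node 0  ⊔preds=⊥  new=⊤  old=+  +wl: 
  step 2. node 1  ⊔preds=⊥  new=+  stable
  step 3. node 2  ⊔preds=+  new=⊤  old=+  +wl: 
  step 4. node 3  ⊔preds=⊤  new=⊤  old=+  +wl: 2
  step 5. node 4  ⊔preds=+  new=⊤  old=0  +wl: 
  step 6. node 5  ⊔preds=⊤  new=⊤  old=⊥  +wl: 
  step 7. node 2  ⊔preds=⊤  new=⊤  stable

Least fixpoint reached:
  node 0: ⊤
  node 1: +
  node 2: ⊤
  node 3: ⊤
  node 4: ⊤
  node 5: ⊤

7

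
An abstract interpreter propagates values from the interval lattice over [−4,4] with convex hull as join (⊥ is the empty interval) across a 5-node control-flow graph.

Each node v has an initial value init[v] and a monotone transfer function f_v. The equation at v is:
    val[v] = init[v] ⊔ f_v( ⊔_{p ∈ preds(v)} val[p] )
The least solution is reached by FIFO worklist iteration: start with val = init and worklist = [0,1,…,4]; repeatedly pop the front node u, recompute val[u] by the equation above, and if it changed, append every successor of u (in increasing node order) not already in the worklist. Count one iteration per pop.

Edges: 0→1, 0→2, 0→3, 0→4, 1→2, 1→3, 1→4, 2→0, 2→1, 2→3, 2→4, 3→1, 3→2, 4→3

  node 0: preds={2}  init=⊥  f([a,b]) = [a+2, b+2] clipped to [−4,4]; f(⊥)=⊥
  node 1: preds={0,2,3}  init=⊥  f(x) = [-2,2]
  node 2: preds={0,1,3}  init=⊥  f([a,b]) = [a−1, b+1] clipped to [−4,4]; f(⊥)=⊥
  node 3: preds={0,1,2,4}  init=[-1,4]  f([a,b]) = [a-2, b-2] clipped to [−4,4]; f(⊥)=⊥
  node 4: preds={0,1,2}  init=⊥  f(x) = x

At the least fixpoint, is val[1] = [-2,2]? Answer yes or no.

Worklist (15 pops):
  #1 pop 0: in=⊥ → ⊥ (no change)
  #2 pop 1: in=[-1,4] → [-2,2] (was ⊥); enqueue []
  #3 pop 2: in=[-2,4] → [-3,4] (was ⊥); enqueue [0,1]
  #4 pop 3: in=[-3,4] → [-4,4] (was [-1,4]); enqueue [2]
  #5 pop 4: in=[-3,4] → [-3,4] (was ⊥); enqueue [3]
  #6 pop 0: in=[-3,4] → [-1,4] (was ⊥); enqueue [4]
  #7 pop 1: in=[-4,4] → [-2,2] (no change)
  #8 pop 2: in=[-4,4] → [-4,4] (was [-3,4]); enqueue [0,1]
  #9 pop 3: in=[-4,4] → [-4,4] (no change)
  #10 pop 4: in=[-4,4] → [-4,4] (was [-3,4]); enqueue [3]
  #11 pop 0: in=[-4,4] → [-2,4] (was [-1,4]); enqueue [2,4]
  #12 pop 1: in=[-4,4] → [-2,2] (no change)
  #13 pop 3: in=[-4,4] → [-4,4] (no change)
  #14 pop 2: in=[-4,4] → [-4,4] (no change)
  #15 pop 4: in=[-4,4] → [-4,4] (no change)

Fixpoint:
  val[0] = [-2,4]
  val[1] = [-2,2]
  val[2] = [-4,4]
  val[3] = [-4,4]
  val[4] = [-4,4]

yes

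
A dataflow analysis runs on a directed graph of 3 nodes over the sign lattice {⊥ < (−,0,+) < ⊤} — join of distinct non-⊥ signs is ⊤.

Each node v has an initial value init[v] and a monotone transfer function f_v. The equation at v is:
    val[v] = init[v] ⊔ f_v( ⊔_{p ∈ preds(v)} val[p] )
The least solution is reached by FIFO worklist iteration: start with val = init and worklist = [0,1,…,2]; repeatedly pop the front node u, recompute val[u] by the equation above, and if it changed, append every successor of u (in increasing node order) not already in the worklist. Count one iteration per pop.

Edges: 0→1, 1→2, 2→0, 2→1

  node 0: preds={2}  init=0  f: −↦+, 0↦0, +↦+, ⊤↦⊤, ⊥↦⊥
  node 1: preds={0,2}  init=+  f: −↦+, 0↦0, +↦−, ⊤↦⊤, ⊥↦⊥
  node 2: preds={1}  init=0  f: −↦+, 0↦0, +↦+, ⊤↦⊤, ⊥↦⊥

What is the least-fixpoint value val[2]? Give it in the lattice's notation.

⊤

Trace (5 dequeues):
  [1] u=0 | in 0 | out 0 | ==
  [2] u=1 | in 0 | out ⊤ | prev + | push {}
  [3] u=2 | in ⊤ | out ⊤ | prev 0 | push {0,1}
  [4] u=0 | in ⊤ | out ⊤ | prev 0 | push {}
  [5] u=1 | in ⊤ | out ⊤ | ==

Converged values:
  [0] ⊤
  [1] ⊤
  [2] ⊤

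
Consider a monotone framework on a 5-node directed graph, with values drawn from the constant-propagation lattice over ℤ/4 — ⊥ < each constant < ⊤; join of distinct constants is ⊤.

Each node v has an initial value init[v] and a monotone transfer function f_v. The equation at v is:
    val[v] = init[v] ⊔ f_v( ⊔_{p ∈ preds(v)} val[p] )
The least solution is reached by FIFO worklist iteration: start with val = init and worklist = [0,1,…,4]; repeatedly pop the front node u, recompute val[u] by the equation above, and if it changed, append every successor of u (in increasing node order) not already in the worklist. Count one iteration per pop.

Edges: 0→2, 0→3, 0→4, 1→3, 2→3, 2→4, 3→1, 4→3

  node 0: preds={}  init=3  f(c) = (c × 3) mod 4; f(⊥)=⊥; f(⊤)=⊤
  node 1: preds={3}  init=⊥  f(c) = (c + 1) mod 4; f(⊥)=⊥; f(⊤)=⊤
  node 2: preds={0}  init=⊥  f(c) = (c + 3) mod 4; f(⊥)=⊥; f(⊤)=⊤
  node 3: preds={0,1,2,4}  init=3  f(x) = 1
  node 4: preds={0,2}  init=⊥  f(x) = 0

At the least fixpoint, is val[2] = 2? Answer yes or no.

yes

Iteration log — 7 steps:
  step 1. node 0  ⊔preds=⊥  new=3  stable
  step 2. node 1  ⊔preds=3  new=0  old=⊥  +wl: 
  step 3. node 2  ⊔preds=3  new=2  old=⊥  +wl: 
  step 4. node 3  ⊔preds=⊤  new=⊤  old=3  +wl: 1
  step 5. node 4  ⊔preds=⊤  new=0  old=⊥  +wl: 3
  step 6. node 1  ⊔preds=⊤  new=⊤  old=0  +wl: 
  step 7. node 3  ⊔preds=⊤  new=⊤  stable

Least fixpoint reached:
  node 0: 3
  node 1: ⊤
  node 2: 2
  node 3: ⊤
  node 4: 0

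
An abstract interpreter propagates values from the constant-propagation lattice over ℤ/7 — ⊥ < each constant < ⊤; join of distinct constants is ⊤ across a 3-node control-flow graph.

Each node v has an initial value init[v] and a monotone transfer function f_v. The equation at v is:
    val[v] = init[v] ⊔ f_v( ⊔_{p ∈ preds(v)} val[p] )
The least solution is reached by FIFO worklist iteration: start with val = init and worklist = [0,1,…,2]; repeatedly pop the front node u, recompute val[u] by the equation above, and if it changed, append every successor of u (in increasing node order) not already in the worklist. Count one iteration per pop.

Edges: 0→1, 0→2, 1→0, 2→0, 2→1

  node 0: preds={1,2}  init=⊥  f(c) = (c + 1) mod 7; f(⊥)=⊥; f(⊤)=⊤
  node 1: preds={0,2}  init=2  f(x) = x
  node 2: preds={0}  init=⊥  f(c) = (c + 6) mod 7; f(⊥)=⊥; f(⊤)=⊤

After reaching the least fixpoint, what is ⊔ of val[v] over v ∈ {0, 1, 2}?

Worklist (8 pops):
  #1 pop 0: in=2 → 3 (was ⊥); enqueue []
  #2 pop 1: in=3 → ⊤ (was 2); enqueue [0]
  #3 pop 2: in=3 → 2 (was ⊥); enqueue [1]
  #4 pop 0: in=⊤ → ⊤ (was 3); enqueue [2]
  #5 pop 1: in=⊤ → ⊤ (no change)
  #6 pop 2: in=⊤ → ⊤ (was 2); enqueue [0,1]
  #7 pop 0: in=⊤ → ⊤ (no change)
  #8 pop 1: in=⊤ → ⊤ (no change)

Fixpoint:
  val[0] = ⊤
  val[1] = ⊤
  val[2] = ⊤

⊤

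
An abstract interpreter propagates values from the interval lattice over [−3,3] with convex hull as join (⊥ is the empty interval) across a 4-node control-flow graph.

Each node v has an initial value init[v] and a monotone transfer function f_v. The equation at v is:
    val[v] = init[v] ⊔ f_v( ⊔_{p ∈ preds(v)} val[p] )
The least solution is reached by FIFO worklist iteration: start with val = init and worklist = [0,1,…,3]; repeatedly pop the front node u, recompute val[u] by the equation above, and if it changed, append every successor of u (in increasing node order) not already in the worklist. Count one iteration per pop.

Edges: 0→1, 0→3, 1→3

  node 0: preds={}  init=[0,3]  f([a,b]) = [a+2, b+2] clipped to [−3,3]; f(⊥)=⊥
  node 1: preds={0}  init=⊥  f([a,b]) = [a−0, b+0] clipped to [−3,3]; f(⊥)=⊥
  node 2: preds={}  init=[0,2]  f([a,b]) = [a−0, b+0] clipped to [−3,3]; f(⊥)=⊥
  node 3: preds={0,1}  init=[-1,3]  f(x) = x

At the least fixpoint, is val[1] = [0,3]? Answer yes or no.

Trace (4 dequeues):
  [1] u=0 | in ⊥ | out [0,3] | ==
  [2] u=1 | in [0,3] | out [0,3] | prev ⊥ | push {}
  [3] u=2 | in ⊥ | out [0,2] | ==
  [4] u=3 | in [0,3] | out [-1,3] | ==

Converged values:
  [0] [0,3]
  [1] [0,3]
  [2] [0,2]
  [3] [-1,3]

yes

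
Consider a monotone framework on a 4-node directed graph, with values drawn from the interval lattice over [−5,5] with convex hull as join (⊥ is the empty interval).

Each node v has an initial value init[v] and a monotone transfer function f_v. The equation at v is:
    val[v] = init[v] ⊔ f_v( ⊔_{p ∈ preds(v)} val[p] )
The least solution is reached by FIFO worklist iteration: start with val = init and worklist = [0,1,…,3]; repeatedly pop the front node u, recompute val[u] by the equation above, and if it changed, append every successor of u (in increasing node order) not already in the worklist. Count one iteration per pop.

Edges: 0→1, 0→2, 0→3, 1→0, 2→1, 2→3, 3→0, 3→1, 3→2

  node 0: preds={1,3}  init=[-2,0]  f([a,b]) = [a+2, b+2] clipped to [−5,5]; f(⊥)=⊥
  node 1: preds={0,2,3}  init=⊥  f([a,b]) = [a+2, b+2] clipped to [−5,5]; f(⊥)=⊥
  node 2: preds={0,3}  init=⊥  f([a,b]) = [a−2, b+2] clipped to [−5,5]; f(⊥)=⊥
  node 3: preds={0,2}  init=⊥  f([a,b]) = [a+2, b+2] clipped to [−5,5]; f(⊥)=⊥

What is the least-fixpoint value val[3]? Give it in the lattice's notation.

[-2,5]

Iteration log — 11 steps:
  step 1. node 0  ⊔preds=⊥  new=[-2,0]  stable
  step 2. node 1  ⊔preds=[-2,0]  new=[0,2]  old=⊥  +wl: 0
  step 3. node 2  ⊔preds=[-2,0]  new=[-4,2]  old=⊥  +wl: 1
  step 4. node 3  ⊔preds=[-4,2]  new=[-2,4]  old=⊥  +wl: 2
  step 5. node 0  ⊔preds=[-2,4]  new=[-2,5]  old=[-2,0]  +wl: 3
  step 6. node 1  ⊔preds=[-4,5]  new=[-2,5]  old=[0,2]  +wl: 0
  step 7. node 2  ⊔preds=[-2,5]  new=[-4,5]  old=[-4,2]  +wl: 1
  step 8. node 3  ⊔preds=[-4,5]  new=[-2,5]  old=[-2,4]  +wl: 2
  step 9. node 0  ⊔preds=[-2,5]  new=[-2,5]  stable
  step 10. node 1  ⊔preds=[-4,5]  new=[-2,5]  stable
  step 11. node 2  ⊔preds=[-2,5]  new=[-4,5]  stable

Least fixpoint reached:
  node 0: [-2,5]
  node 1: [-2,5]
  node 2: [-4,5]
  node 3: [-2,5]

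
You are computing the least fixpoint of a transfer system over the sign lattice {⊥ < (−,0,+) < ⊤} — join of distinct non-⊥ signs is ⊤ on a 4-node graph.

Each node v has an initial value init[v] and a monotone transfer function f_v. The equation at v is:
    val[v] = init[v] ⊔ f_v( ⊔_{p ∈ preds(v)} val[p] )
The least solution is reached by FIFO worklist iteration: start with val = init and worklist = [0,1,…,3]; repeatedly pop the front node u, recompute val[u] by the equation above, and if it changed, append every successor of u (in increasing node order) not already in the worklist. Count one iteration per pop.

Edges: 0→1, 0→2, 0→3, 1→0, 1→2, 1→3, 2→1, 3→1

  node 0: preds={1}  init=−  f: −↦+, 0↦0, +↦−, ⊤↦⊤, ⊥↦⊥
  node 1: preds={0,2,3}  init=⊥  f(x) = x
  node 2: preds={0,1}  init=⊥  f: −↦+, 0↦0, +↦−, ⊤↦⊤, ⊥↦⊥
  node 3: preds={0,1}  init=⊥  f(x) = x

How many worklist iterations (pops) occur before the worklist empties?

10

Iteration log — 10 steps:
  step 1. node 0  ⊔preds=⊥  new=−  stable
  step 2. node 1  ⊔preds=−  new=−  old=⊥  +wl: 0
  step 3. node 2  ⊔preds=−  new=+  old=⊥  +wl: 1
  step 4. node 3  ⊔preds=−  new=−  old=⊥  +wl: 
  step 5. node 0  ⊔preds=−  new=⊤  old=−  +wl: 2,3
  step 6. node 1  ⊔preds=⊤  new=⊤  old=−  +wl: 0
  step 7. node 2  ⊔preds=⊤  new=⊤  old=+  +wl: 1
  step 8. node 3  ⊔preds=⊤  new=⊤  old=−  +wl: 
  step 9. node 0  ⊔preds=⊤  new=⊤  stable
  step 10. node 1  ⊔preds=⊤  new=⊤  stable

Least fixpoint reached:
  node 0: ⊤
  node 1: ⊤
  node 2: ⊤
  node 3: ⊤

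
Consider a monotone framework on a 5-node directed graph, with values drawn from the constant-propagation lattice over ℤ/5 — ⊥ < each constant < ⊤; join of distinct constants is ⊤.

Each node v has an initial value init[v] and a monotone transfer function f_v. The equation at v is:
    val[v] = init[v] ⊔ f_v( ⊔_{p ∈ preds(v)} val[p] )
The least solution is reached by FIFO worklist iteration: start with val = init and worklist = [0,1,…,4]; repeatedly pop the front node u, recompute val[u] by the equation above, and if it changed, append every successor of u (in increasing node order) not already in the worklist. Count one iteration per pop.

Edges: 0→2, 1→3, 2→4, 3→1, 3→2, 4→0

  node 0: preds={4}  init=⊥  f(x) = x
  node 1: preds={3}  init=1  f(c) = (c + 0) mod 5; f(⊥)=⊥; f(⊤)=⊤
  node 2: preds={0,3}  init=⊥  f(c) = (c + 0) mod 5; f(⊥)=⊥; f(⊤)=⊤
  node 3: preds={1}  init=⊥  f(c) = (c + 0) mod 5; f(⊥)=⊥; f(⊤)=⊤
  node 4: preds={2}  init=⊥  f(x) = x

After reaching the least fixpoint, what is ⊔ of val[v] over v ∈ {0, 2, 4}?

1

Iteration log — 10 steps:
  step 1. node 0  ⊔preds=⊥  new=⊥  stable
  step 2. node 1  ⊔preds=⊥  new=1  stable
  step 3. node 2  ⊔preds=⊥  new=⊥  stable
  step 4. node 3  ⊔preds=1  new=1  old=⊥  +wl: 1,2
  step 5. node 4  ⊔preds=⊥  new=⊥  stable
  step 6. node 1  ⊔preds=1  new=1  stable
  step 7. node 2  ⊔preds=1  new=1  old=⊥  +wl: 4
  step 8. node 4  ⊔preds=1  new=1  old=⊥  +wl: 0
  step 9. node 0  ⊔preds=1  new=1  old=⊥  +wl: 2
  step 10. node 2  ⊔preds=1  new=1  stable

Least fixpoint reached:
  node 0: 1
  node 1: 1
  node 2: 1
  node 3: 1
  node 4: 1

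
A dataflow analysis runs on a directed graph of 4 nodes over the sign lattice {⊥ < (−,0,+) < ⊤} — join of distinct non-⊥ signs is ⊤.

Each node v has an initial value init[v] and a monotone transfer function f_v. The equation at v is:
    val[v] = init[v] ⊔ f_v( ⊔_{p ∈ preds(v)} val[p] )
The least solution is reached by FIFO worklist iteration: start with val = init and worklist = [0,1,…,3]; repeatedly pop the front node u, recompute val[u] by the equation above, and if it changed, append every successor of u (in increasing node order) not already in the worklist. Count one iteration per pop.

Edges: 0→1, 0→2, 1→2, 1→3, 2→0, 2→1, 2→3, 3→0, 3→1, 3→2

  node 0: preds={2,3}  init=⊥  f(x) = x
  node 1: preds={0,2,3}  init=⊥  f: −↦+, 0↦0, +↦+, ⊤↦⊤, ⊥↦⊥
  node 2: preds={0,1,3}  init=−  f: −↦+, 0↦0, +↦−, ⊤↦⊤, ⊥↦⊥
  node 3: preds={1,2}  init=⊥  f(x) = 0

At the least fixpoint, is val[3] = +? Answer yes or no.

no

Trace (8 dequeues):
  [1] u=0 | in − | out − | prev ⊥ | push {}
  [2] u=1 | in − | out + | prev ⊥ | push {}
  [3] u=2 | in ⊤ | out ⊤ | prev − | push {0,1}
  [4] u=3 | in ⊤ | out 0 | prev ⊥ | push {2}
  [5] u=0 | in ⊤ | out ⊤ | prev − | push {}
  [6] u=1 | in ⊤ | out ⊤ | prev + | push {3}
  [7] u=2 | in ⊤ | out ⊤ | ==
  [8] u=3 | in ⊤ | out 0 | ==

Converged values:
  [0] ⊤
  [1] ⊤
  [2] ⊤
  [3] 0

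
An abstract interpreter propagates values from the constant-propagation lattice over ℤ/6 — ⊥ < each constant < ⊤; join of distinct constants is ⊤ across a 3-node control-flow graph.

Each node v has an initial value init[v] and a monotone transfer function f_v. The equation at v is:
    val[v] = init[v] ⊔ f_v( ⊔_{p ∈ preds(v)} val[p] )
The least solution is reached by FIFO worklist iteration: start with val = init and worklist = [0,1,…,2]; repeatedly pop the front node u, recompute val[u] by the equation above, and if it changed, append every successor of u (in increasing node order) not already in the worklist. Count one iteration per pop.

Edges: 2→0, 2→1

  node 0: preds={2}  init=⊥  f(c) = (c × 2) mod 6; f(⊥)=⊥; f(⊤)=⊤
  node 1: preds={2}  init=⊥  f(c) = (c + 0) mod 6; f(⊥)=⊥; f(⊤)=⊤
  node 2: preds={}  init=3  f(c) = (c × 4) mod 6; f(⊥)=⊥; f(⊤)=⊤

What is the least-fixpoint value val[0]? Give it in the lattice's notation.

0

Worklist (3 pops):
  #1 pop 0: in=3 → 0 (was ⊥); enqueue []
  #2 pop 1: in=3 → 3 (was ⊥); enqueue []
  #3 pop 2: in=⊥ → 3 (no change)

Fixpoint:
  val[0] = 0
  val[1] = 3
  val[2] = 3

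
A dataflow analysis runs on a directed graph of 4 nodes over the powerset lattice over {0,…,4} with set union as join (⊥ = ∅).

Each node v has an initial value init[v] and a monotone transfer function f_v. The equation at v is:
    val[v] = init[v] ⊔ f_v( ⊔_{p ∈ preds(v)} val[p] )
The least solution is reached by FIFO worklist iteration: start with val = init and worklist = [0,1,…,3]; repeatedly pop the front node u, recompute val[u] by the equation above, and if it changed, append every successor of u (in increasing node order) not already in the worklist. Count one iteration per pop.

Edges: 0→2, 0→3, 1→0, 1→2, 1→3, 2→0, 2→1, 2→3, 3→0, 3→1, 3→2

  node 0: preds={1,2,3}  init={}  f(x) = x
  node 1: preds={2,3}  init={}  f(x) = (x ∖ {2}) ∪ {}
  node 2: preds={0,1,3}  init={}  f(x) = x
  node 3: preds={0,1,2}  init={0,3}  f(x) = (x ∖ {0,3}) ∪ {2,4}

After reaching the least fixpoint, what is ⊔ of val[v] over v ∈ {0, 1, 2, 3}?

{0,2,3,4}

Worklist (10 pops):
  #1 pop 0: in={0,3} → {0,3} (was {}); enqueue []
  #2 pop 1: in={0,3} → {0,3} (was {}); enqueue [0]
  #3 pop 2: in={0,3} → {0,3} (was {}); enqueue [1]
  #4 pop 3: in={0,3} → {0,2,3,4} (was {0,3}); enqueue [2]
  #5 pop 0: in={0,2,3,4} → {0,2,3,4} (was {0,3}); enqueue [3]
  #6 pop 1: in={0,2,3,4} → {0,3,4} (was {0,3}); enqueue [0]
  #7 pop 2: in={0,2,3,4} → {0,2,3,4} (was {0,3}); enqueue [1]
  #8 pop 3: in={0,2,3,4} → {0,2,3,4} (no change)
  #9 pop 0: in={0,2,3,4} → {0,2,3,4} (no change)
  #10 pop 1: in={0,2,3,4} → {0,3,4} (no change)

Fixpoint:
  val[0] = {0,2,3,4}
  val[1] = {0,3,4}
  val[2] = {0,2,3,4}
  val[3] = {0,2,3,4}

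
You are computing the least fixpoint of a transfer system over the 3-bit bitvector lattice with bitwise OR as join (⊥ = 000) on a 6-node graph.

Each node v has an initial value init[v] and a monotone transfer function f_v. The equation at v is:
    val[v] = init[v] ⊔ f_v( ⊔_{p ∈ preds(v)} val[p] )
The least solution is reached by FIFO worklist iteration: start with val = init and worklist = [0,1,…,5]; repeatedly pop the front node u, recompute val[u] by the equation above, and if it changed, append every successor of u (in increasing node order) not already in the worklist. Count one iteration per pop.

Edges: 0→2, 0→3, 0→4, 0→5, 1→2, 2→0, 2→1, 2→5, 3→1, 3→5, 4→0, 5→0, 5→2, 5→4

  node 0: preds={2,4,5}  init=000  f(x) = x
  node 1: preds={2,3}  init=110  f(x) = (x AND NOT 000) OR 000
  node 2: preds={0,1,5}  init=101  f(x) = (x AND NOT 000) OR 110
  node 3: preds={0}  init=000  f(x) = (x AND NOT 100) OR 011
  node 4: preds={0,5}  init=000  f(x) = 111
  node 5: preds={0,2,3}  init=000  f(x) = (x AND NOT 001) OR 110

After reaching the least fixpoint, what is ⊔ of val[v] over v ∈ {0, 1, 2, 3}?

Iteration log — 12 steps:
  step 1. node 0  ⊔preds=101  new=101  old=000  +wl: 
  step 2. node 1  ⊔preds=101  new=111  old=110  +wl: 
  step 3. node 2  ⊔preds=111  new=111  old=101  +wl: 0,1
  step 4. node 3  ⊔preds=101  new=011  old=000  +wl: 
  step 5. node 4  ⊔preds=101  new=111  old=000  +wl: 
  step 6. node 5  ⊔preds=111  new=110  old=000  +wl: 2,4
  step 7. node 0  ⊔preds=111  new=111  old=101  +wl: 3,5
  step 8. node 1  ⊔preds=111  new=111  stable
  step 9. node 2  ⊔preds=111  new=111  stable
  step 10. node 4  ⊔preds=111  new=111  stable
  step 11. node 3  ⊔preds=111  new=011  stable
  step 12. node 5  ⊔preds=111  new=110  stable

Least fixpoint reached:
  node 0: 111
  node 1: 111
  node 2: 111
  node 3: 011
  node 4: 111
  node 5: 110

111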